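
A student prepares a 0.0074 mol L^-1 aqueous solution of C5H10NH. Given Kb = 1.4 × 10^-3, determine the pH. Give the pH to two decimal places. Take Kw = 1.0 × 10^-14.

C5H10NH + H2O ⇌ C5H10NH2+ + OH-
From the ICE table, Kb = x²/(0.0074 − x) = 1.4 × 10^-3.
The 5% rule fails; solving x² + Kb·x − Kb·C₀ = 0 exactly:
x = (−Kb + √(Kb² + 4·Kb·C₀))/2 = 2.59 × 10^-3 M
pOH = −log(2.59 × 10^-3) = 2.59; pH = 14.00 − 2.59 = 11.41

pH = 11.41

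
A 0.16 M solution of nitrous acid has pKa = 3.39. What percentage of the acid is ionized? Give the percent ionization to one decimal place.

4.9%

HNO2 ⇌ NO2- + H+; let x = [H+] at equilibrium.
Ka = 10^(−3.39) = 4.07 × 10^-4
Ka = x²/(C₀ − x); solving the quadratic gives x = 7.87 × 10^-3 M.
% ionization = x/C₀ × 100% = 7.87 × 10^-3/0.16 × 100% = 4.9%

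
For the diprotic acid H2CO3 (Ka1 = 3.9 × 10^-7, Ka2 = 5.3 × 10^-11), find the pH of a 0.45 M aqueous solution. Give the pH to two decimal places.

pH = 3.38

Since Ka1 ≫ Ka2, the first ionization dominates [H+].
Ka1 = x²/(0.45 − x) = 3.9 × 10^-7
x ≈ √(3.9 × 10^-7 × 0.45) = 4.19 × 10^-4 M
pH = −log(4.19 × 10^-4) = 3.38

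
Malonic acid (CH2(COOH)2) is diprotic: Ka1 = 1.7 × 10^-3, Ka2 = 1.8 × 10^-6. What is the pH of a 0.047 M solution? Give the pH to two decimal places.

Since Ka1 ≫ Ka2, the first ionization dominates [H+].
Ka1 = x²/(0.047 − x) = 1.7 × 10^-3
Solving the quadratic: x = (−Ka1 + √(Ka1² + 4·Ka1·C₀))/2 = 8.13 × 10^-3 M
pH = −log(8.13 × 10^-3) = 2.09

pH = 2.09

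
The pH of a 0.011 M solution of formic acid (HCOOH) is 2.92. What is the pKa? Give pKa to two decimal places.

[H+] = 10^(-2.92) = 1.20 × 10^-3 M
At equilibrium [HA] = 0.011 − 1.20 × 10^-3 = 9.80 × 10^-3 M
Ka = [H+][A-]/[HA] = (1.20 × 10^-3)² / 9.80 × 10^-3 = 1.47 × 10^-4
pKa = -log(1.47 × 10^-4) = 3.83

pKa = 3.83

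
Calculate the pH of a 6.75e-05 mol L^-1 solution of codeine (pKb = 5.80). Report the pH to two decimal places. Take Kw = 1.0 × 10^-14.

C18H21NO3 + H2O ⇌ C18H22NO3+ + OH-
Kb = 10^(−5.80) = 1.58 × 10^-6
From the ICE table, Kb = [OH-]²/(6.75e-05 − [OH-]) = 1.58 × 10^-6.
[OH-] is not negligible relative to C₀; solve [OH-]² + 1.58e-06·[OH-] − 1.07e-10 = 0.
[OH-] = (−Kb + √(Kb² + 4·Kb·C₀))/2 = 9.57 × 10^-6 M
pOH = −log(9.57 × 10^-6) = 5.02; pH = 14.00 − 5.02 = 8.98

pH = 8.98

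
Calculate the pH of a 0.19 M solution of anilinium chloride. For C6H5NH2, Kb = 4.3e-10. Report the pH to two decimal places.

pH = 2.68

C6H5NH3+ is the conjugate acid of the weak base C6H5NH2.
Ka = Kw/Kb = 1.0×10^-14 / 4.3 × 10^-10 = 2.33 × 10^-5
Ka = [H+]²/(0.19 − [H+]) = 2.33 × 10^-5
Since Ka ≪ C₀, [H+] ≈ √(Ka·C₀) = 2.10 × 10^-3 M.
([H+]/C₀ = 1.1% < 5%, so the approximation holds.)
pH = −log(2.10 × 10^-3) = 2.68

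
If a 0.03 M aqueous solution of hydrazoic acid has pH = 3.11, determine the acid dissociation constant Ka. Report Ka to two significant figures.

[H+] = 10^(-3.11) = 7.76 × 10^-4 M
At equilibrium [HA] = 0.03 − 7.76 × 10^-4 = 2.92 × 10^-2 M
Ka = [H+][A-]/[HA] = (7.76 × 10^-4)² / 2.92 × 10^-2 = 2.1 × 10^-5

Ka = 2.1 × 10^-5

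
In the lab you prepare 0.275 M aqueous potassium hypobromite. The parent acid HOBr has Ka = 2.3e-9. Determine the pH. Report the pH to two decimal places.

OBr- is the conjugate base of the weak acid HOBr.
Kb = Kw/Ka = 1.0×10^-14 / 2.3 × 10^-9 = 4.35 × 10^-6
Let x = [OH-] at equilibrium. Kb = x²/(0.275 − x).
Assume x ≪ 0.275: x ≈ √(4.35 × 10^-6 × 0.275) = 1.09 × 10^-3 M
Check: 0.4% ionized — well under 5%, approximation valid.
pOH = −log(1.09 × 10^-3) = 2.96; pH = 14.00 − 2.96 = 11.04

pH = 11.04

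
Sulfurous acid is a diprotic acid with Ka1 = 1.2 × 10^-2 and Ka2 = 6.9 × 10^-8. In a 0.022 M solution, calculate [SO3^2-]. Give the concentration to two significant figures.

6.9 × 10^-8 M

First ionization gives [H+] ≈ [HSO3-] = 1.13 × 10^-2 M.
Second step: Ka2 = [H+][SO3^2-]/[HSO3-] ≈ [SO3^2-] (since [H+] ≈ [HSO3-]).
So [SO3^2-] ≈ Ka2.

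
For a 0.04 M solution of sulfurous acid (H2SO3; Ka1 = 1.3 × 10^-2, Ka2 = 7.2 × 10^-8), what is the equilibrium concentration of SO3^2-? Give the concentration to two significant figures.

7.2 × 10^-8 M

First ionization gives [H+] ≈ [HSO3-] = 1.72 × 10^-2 M.
Second step: Ka2 = [H+][SO3^2-]/[HSO3-] ≈ [SO3^2-] (since [H+] ≈ [HSO3-]).
So [SO3^2-] ≈ Ka2.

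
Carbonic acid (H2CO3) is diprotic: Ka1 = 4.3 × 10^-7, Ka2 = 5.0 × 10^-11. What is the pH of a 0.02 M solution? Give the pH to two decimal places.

Since Ka1 ≫ Ka2, the first ionization dominates [H+].
Ka1 = x²/(0.02 − x) = 4.3 × 10^-7
x ≈ √(4.3 × 10^-7 × 0.02) = 9.27 × 10^-5 M
pH = −log(9.27 × 10^-5) = 4.03

pH = 4.03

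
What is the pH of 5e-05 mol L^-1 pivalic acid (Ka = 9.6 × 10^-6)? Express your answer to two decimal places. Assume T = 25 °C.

pH = 4.75

(CH3)3CCOOH ⇌ (CH3)3CCOO- + H+
Let x = [H+] at equilibrium. Ka = x²/(5e-05 − x).
x is not negligible relative to C₀; solve x² + 9.6e-06·x − 4.8e-10 = 0.
x = [−9.6e-06 + √(9.6e-06² + 1.92e-09)]/2 = 1.76 × 10^-5 M
pH = −log[H+] = −log(1.76 × 10^-5) = 4.75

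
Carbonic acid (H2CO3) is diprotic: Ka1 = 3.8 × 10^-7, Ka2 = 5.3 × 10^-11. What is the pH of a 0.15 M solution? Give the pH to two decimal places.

pH = 3.62

Since Ka1 ≫ Ka2, the first ionization dominates [H+].
Ka1 = x²/(0.15 − x) = 3.8 × 10^-7
x ≈ √(3.8 × 10^-7 × 0.15) = 2.39 × 10^-4 M
pH = −log(2.39 × 10^-4) = 3.62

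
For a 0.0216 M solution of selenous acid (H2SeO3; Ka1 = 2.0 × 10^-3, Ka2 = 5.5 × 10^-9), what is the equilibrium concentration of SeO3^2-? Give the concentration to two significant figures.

5.5 × 10^-9 M

First ionization gives [H+] ≈ [HSeO3-] = 5.65 × 10^-3 M.
Second step: Ka2 = [H+][SeO3^2-]/[HSeO3-] ≈ [SeO3^2-] (since [H+] ≈ [HSeO3-]).
So [SeO3^2-] ≈ Ka2.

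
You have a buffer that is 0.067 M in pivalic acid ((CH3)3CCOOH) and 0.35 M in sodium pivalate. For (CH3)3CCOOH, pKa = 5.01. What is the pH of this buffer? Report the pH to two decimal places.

pH = 5.73

Henderson–Hasselbalch: pH = pKa + log([(CH3)3CCOO-]/[(CH3)3CCOOH]) = 5.01 + log(0.35/0.067)
pH = 5.01 + (+0.718) = 5.73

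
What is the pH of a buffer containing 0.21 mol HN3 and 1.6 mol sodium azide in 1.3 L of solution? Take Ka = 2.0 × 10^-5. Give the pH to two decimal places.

pH = 5.58

pKa = −log(2.0 × 10^-5) = 4.699
Henderson–Hasselbalch: pH = pKa + log([N3-]/[HN3]) = 4.699 + log(1.6/0.21)
pH = 4.699 + (+0.882) = 5.58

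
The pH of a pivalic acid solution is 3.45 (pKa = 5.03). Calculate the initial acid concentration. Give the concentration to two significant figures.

C₀ = 1.4 × 10^-2 M

[H+] = 10^(-3.45) = 3.55 × 10^-4 M = x
Ka = 10^(−5.03) = 9.33 × 10^-6
Ka = x²/(C₀ − x) ⇒ C₀ = x + x²/Ka
C₀ = 3.55 × 10^-4 + (3.55 × 10^-4)²/(9.33 × 10^-6) = 1.39 × 10^-2 M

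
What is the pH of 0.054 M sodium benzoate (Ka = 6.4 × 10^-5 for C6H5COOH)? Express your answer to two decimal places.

C6H5COO- is the conjugate base of the weak acid C6H5COOH.
Kb = Kw/Ka = 1.0×10^-14 / 6.4 × 10^-5 = 1.56 × 10^-10
From the ICE table, Kb = [OH-]²/(0.054 − [OH-]) = 1.56 × 10^-10.
Assume [OH-] ≪ 0.054: [OH-] ≈ √(1.56 × 10^-10 × 0.054) = 2.90 × 10^-6 M
pOH = 5.54, so pH = 14.00 − pOH = 8.46

pH = 8.46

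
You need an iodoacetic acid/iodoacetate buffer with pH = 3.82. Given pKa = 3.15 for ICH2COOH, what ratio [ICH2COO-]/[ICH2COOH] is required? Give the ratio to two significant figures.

pH = pKa + log(r) ⇒ log(r) = 3.82 − 3.15 = +0.67
r = [ICH2COO-]/[ICH2COOH] = 10^(+0.67) = 4.68

ratio = 4.7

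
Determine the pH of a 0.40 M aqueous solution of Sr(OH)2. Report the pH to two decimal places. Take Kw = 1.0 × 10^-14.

Sr(OH)2 is a strong base (each formula unit releases 2 OH-); [OH-] = 0.8 M.
pOH = -log(0.8) = 0.10
pH = 14.00 - 0.10 = 13.90

pH = 13.90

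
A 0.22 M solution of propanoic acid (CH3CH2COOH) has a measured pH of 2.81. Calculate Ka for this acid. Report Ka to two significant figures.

Ka = 1.1 × 10^-5

[H+] = 10^(-2.81) = 1.55 × 10^-3 M
At equilibrium [HA] = 0.22 − 1.55 × 10^-3 = 2.18 × 10^-1 M
Ka = [H+][A-]/[HA] = (1.55 × 10^-3)² / 2.18 × 10^-1 = 1.1 × 10^-5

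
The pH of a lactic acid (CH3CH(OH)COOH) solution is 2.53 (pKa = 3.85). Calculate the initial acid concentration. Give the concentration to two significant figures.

C₀ = 6.5 × 10^-2 M

[H+] = 10^(-2.53) = 2.95 × 10^-3 M = x
Ka = 10^(−3.85) = 1.41 × 10^-4
Ka = x²/(C₀ − x) ⇒ C₀ = x + x²/Ka
C₀ = 2.95 × 10^-3 + (2.95 × 10^-3)²/(1.41 × 10^-4) = 6.47 × 10^-2 M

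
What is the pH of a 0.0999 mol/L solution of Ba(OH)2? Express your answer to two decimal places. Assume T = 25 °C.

pH = 13.30

Ba(OH)2 is a strong base (each formula unit releases 2 OH-); [OH-] = 0.2 M.
pOH = -log(0.2) = 0.70
pH = 14.00 - 0.70 = 13.30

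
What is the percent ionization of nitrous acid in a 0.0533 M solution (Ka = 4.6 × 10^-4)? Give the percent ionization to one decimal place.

HNO2 ⇌ NO2- + H+; let x = [H+] at equilibrium.
Solve x² + 0.00046x − 2.45e-05 = 0 → x = 4.73 × 10^-3 M
Fraction ionized = 4.73 × 10^-3 / 0.0533 = 0.0887 → 8.9%

8.9%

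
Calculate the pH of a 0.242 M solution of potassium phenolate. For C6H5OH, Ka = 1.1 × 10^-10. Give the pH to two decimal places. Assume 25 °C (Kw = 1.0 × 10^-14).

pH = 11.67

C6H5O- is the conjugate base of the weak acid C6H5OH.
Kb = Kw/Ka = 1.0×10^-14 / 1.1 × 10^-10 = 9.09 × 10^-5
From the ICE table, Kb = x²/(0.242 − x) = 9.09 × 10^-5.
Neglecting x in the denominator: x = √(9.09 × 10^-5 × 0.242) = 4.69 × 10^-3 M
pOH = −log(4.69 × 10^-3) = 2.33; pH = 14.00 − 2.33 = 11.67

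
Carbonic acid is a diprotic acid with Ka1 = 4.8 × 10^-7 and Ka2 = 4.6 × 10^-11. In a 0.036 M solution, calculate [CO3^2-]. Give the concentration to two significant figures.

First ionization gives [H+] ≈ [HCO3-] = 1.31 × 10^-4 M.
Second step: Ka2 = [H+][CO3^2-]/[HCO3-] ≈ [CO3^2-] (since [H+] ≈ [HCO3-]).
So [CO3^2-] ≈ Ka2.

4.6 × 10^-11 M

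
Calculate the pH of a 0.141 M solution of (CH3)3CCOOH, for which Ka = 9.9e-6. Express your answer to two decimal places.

(CH3)3CCOOH ⇌ (CH3)3CCOO- + H+
From the ICE table, Ka = x²/(0.141 − x) = 9.9 × 10^-6.
Assume x ≪ 0.141: x ≈ √(9.9 × 10^-6 × 0.141) = 1.18 × 10^-3 M
Check: 0.84% ionized — well under 5%, approximation valid.
pH = −log(1.18 × 10^-3) = 2.93

pH = 2.93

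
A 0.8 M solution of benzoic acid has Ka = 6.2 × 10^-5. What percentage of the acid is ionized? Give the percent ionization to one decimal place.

C6H5COOH ⇌ C6H5COO- + H+; let x = [H+] at equilibrium.
x ≈ √(Ka·C₀) = √(6.2 × 10^-5 × 0.8) = 7.04 × 10^-3 M
% ionization = x/C₀ × 100% = 7.04 × 10^-3/0.8 × 100% = 0.9%

0.9%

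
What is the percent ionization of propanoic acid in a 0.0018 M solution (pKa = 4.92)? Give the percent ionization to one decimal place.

7.8%

CH3CH2COOH ⇌ CH3CH2COO- + H+; let x = [H+] at equilibrium.
Ka = 10^(−4.92) = 1.20 × 10^-5
Ka = x²/(C₀ − x); solving the quadratic gives x = 1.41 × 10^-4 M.
% ionization = x/C₀ × 100% = 1.41 × 10^-4/0.0018 × 100% = 7.8%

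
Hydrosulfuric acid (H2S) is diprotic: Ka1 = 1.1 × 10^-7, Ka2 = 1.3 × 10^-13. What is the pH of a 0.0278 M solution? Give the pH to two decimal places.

Ka1 ≫ Ka2, so treat the first dissociation as the only significant source of H+.
Ka1 = x²/(0.0278 − x) = 1.1 × 10^-7
x ≈ √(1.1 × 10^-7 × 0.0278) = 5.53 × 10^-5 M
pH = −log(5.53 × 10^-5) = 4.26

pH = 4.26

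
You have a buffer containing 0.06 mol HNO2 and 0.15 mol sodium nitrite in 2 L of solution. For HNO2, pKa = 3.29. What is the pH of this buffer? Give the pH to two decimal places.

Henderson–Hasselbalch: pH = pKa + log([NO2-]/[HNO2]) = 3.29 + log(0.15/0.06)
pH = 3.29 + (+0.398) = 3.69

pH = 3.69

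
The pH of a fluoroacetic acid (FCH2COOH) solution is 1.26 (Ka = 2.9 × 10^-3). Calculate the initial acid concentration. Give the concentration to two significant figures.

C₀ = 1.1 M

[H+] = 10^(-1.26) = 5.50 × 10^-2 M = x
Ka = x²/(C₀ − x) ⇒ C₀ = x + x²/Ka
C₀ = 5.50 × 10^-2 + (5.50 × 10^-2)²/(2.9 × 10^-3) = 1.10 M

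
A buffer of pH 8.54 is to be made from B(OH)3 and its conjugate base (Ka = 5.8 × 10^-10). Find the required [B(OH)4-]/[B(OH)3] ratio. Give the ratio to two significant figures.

pKa = -log(5.8 × 10^-10) = 9.237
pH = pKa + log(r) ⇒ log(r) = 8.54 − 9.237 = -0.697
r = [B(OH)4-]/[B(OH)3] = 10^(-0.697) = 0.201

ratio = 0.20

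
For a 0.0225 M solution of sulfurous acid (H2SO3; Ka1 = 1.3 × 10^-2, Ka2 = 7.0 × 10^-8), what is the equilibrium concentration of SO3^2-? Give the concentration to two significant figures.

First ionization gives [H+] ≈ [HSO3-] = 1.18 × 10^-2 M.
Second step: Ka2 = [H+][SO3^2-]/[HSO3-] ≈ [SO3^2-] (since [H+] ≈ [HSO3-]).
So [SO3^2-] ≈ Ka2.

7.0 × 10^-8 M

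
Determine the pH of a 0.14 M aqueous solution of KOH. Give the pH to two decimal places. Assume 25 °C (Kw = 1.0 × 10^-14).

pH = 13.15

KOH is a strong base; [OH-] = 0.14 M.
pOH = -log(0.14) = 0.85
pH = 14.00 - 0.85 = 13.15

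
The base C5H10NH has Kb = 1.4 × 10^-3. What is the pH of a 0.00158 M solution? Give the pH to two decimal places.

C5H10NH + H2O ⇌ C5H10NH2+ + OH-
From the ICE table, Kb = x²/(0.00158 − x) = 1.4 × 10^-3.
The 5% rule fails; solving x² + Kb·x − Kb·C₀ = 0 exactly:
x = [−0.0014 + √(0.0014² + 8.85e-06)]/2 = 9.44 × 10^-4 M
pOH = −log(9.44 × 10^-4) = 3.03; pH = 14.00 − 3.03 = 10.97

pH = 10.97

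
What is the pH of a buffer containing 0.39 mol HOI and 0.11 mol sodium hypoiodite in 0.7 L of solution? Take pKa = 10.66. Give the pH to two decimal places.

pH = 10.11

pH = pKa + log([A⁻]/[HA]) = 10.66 + log(0.11/0.39)
pH = 10.66 + (-0.550) = 10.11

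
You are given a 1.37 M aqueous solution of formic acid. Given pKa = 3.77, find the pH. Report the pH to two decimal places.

HCOOH ⇌ HCOO- + H+
Ka = 10^(−3.77) = 1.70 × 10^-4
From the ICE table, Ka = [H+]²/(1.37 − [H+]) = 1.70 × 10^-4.
Neglecting [H+] in the denominator: [H+] = √(1.70 × 10^-4 × 1.37) = 1.53 × 10^-2 M
pH = −log[H+] = −log(1.53 × 10^-2) = 1.82

pH = 1.82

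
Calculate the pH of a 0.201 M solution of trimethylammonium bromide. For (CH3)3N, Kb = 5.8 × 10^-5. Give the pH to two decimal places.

pH = 5.23

(CH3)3NH+ is the conjugate acid of the weak base (CH3)3N.
Ka = Kw/Kb = 1.0×10^-14 / 5.8 × 10^-5 = 1.72 × 10^-10
From the ICE table, Ka = [H+]²/(0.201 − [H+]) = 1.72 × 10^-10.
Neglecting [H+] in the denominator: [H+] = √(1.72 × 10^-10 × 0.201) = 5.88 × 10^-6 M
pH = −log[H+] = −log(5.88 × 10^-6) = 5.23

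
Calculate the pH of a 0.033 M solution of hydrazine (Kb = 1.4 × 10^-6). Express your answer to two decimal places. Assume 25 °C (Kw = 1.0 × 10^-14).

N2H4 + H2O ⇌ N2H5+ + OH-
From the ICE table, Kb = x²/(0.033 − x) = 1.4 × 10^-6.
Neglecting x in the denominator: x = √(1.4 × 10^-6 × 0.033) = 2.15 × 10^-4 M
Check: 0.65% ionized — well under 5%, approximation valid.
pOH = −log(2.15 × 10^-4) = 3.67; pH = 14.00 − 3.67 = 10.33

pH = 10.33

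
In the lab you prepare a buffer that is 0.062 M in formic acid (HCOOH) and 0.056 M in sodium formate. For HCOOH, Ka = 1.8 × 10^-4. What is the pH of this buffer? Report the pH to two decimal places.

pKa = −log(1.8 × 10^-4) = 3.745
pH = pKa + log([A⁻]/[HA]) = 3.745 + log(0.056/0.062)
pH = 3.745 + (-0.044) = 3.70

pH = 3.70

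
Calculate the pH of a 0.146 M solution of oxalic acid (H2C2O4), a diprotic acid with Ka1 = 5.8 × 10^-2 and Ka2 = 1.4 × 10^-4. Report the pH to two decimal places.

Ka1 ≫ Ka2, so treat the first dissociation as the only significant source of H+.
Ka1 = x²/(0.146 − x) = 5.8 × 10^-2
Solving the quadratic: x = (−Ka1 + √(Ka1² + 4·Ka1·C₀))/2 = 6.75 × 10^-2 M
pH = −log(6.75 × 10^-2) = 1.17

pH = 1.17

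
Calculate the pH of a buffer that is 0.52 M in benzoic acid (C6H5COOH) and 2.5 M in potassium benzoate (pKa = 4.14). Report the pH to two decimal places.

pH = pKa + log([A⁻]/[HA]) = 4.14 + log(2.5/0.52)
pH = 4.14 + (+0.682) = 4.82

pH = 4.82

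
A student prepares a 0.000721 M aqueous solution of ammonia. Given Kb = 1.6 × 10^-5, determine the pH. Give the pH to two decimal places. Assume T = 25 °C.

NH3 + H2O ⇌ NH4+ + OH-
Kb = [OH-]²/(0.000721 − [OH-]) = 1.6 × 10^-5
The 5% rule fails; solving [OH-]² + Kb·[OH-] − Kb·C₀ = 0 exactly:
[OH-] = [−1.6e-05 + √(1.6e-05² + 4.61e-08)]/2 = 9.97 × 10^-5 M
pOH = 4.00, so pH = 14.00 − pOH = 10.00

pH = 10.00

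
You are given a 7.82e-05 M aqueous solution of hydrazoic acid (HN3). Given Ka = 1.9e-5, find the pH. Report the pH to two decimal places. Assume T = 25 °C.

HN3 ⇌ N3- + H+
From the ICE table, Ka = x²/(7.82e-05 − x) = 1.9 × 10^-5.
The 5% rule fails; solving x² + Ka·x − Ka·C₀ = 0 exactly:
x = (−Ka + √(Ka² + 4·Ka·C₀))/2 = 3.02 × 10^-5 M
pH = −log[H+] = −log(3.02 × 10^-5) = 4.52

pH = 4.52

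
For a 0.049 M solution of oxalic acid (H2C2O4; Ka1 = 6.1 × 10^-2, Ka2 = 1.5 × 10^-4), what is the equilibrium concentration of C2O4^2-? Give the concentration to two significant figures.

First ionization gives [H+] ≈ [HC2O4-] = 3.21 × 10^-2 M.
Second step: Ka2 = [H+][C2O4^2-]/[HC2O4-] ≈ [C2O4^2-] (since [H+] ≈ [HC2O4-]).
So [C2O4^2-] ≈ Ka2.

1.5 × 10^-4 M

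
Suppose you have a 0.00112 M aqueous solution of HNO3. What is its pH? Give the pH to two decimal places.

pH = 2.95

HNO3 is a strong acid and dissociates completely, so [H+] = 0.00112 M.
pH = -log(0.00112) = 2.95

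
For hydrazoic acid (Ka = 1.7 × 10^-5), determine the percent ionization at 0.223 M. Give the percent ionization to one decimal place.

0.9%

HN3 ⇌ N3- + H+; let x = [H+] at equilibrium.
x ≈ √(Ka·C₀) = √(1.7 × 10^-5 × 0.223) = 1.95 × 10^-3 M
% ionization = x/C₀ × 100% = 1.95 × 10^-3/0.223 × 100% = 0.9%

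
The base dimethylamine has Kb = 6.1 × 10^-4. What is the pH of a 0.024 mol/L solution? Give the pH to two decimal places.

pH = 11.55

(CH3)2NH + H2O ⇌ (CH3)2NH2+ + OH-
From the ICE table, Kb = x²/(0.024 − x) = 6.1 × 10^-4.
The 5% rule fails; solving x² + Kb·x − Kb·C₀ = 0 exactly:
x = [−0.00061 + √(0.00061² + 5.86e-05)]/2 = 3.53 × 10^-3 M
pOH = 2.45, so pH = 14.00 − pOH = 11.55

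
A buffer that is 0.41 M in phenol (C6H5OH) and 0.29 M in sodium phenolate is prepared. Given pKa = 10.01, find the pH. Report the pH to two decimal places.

Henderson–Hasselbalch: pH = pKa + log([C6H5O-]/[C6H5OH]) = 10.01 + log(0.29/0.41)
pH = 10.01 + (-0.150) = 9.86

pH = 9.86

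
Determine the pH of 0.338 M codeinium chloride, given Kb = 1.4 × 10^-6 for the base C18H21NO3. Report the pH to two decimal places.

pH = 4.31

C18H22NO3+ is the conjugate acid of the weak base C18H21NO3.
Ka = Kw/Kb = 1.0×10^-14 / 1.4 × 10^-6 = 7.14 × 10^-9
From the ICE table, Ka = [H+]²/(0.338 − [H+]) = 7.14 × 10^-9.
Since Ka ≪ C₀, [H+] ≈ √(Ka·C₀) = 4.91 × 10^-5 M.
Check: 0.015% ionized — well under 5%, approximation valid.
pH = −log[H+] = −log(4.91 × 10^-5) = 4.31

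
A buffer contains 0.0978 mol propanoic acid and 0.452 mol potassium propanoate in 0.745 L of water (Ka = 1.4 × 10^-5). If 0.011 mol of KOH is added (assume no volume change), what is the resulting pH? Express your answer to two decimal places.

pH = 5.58

After neutralization: n(CH3CH2COOH) = 0.0868 mol, n(CH3CH2COO-) = 0.463 mol.
pKa = −log(1.4 × 10^-5) = 4.854
pH = pKa + log(n_CH3CH2COO-/n_CH3CH2COOH) = 4.854 + log(0.463/0.0868) = 4.854 + (+0.727)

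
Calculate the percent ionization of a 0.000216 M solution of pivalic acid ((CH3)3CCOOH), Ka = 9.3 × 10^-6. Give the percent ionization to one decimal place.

18.7%

(CH3)3CCOOH ⇌ (CH3)3CCOO- + H+; let x = [H+] at equilibrium.
Ka = x²/(C₀ − x); solving the quadratic gives x = 4.04 × 10^-5 M.
% ionization = x/C₀ × 100% = 4.04 × 10^-5/0.000216 × 100% = 18.7%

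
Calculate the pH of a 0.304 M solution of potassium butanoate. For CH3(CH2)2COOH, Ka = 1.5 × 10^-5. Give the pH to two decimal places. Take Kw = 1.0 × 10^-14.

CH3(CH2)2COO- is the conjugate base of the weak acid CH3(CH2)2COOH.
Kb = Kw/Ka = 1.0×10^-14 / 1.5 × 10^-5 = 6.67 × 10^-10
Kb = [OH-]²/(0.304 − [OH-]) = 6.67 × 10^-10
Since Kb ≪ C₀, [OH-] ≈ √(Kb·C₀) = 1.42 × 10^-5 M.
([OH-]/C₀ = 0.0047% < 5%, so the approximation holds.)
pOH = −log(1.42 × 10^-5) = 4.85; pH = 14.00 − 4.85 = 9.15

pH = 9.15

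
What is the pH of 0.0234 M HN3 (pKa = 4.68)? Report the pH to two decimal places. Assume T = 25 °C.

pH = 3.16

HN3 ⇌ N3- + H+
Ka = 10^(−4.68) = 2.09 × 10^-5
Let x = [H+] at equilibrium. Ka = x²/(0.0234 − x).
Since Ka ≪ C₀, x ≈ √(Ka·C₀) = 6.99 × 10^-4 M.
(x/C₀ = 3% < 5%, so the approximation holds.)
pH = −log[H+] = −log(6.99 × 10^-4) = 3.16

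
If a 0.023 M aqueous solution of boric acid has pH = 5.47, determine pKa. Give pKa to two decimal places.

[H+] = 10^(-5.47) = 3.39 × 10^-6 M
At equilibrium [HA] = 0.023 − 3.39 × 10^-6 = 2.30 × 10^-2 M
Ka = [H+][A-]/[HA] = (3.39 × 10^-6)² / 2.30 × 10^-2 = 5.00 × 10^-10
pKa = -log(5.00 × 10^-10) = 9.30

pKa = 9.30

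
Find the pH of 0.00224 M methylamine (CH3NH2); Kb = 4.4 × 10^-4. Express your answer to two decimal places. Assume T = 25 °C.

CH3NH2 + H2O ⇌ CH3NH3+ + OH-
Kb = x²/(0.00224 − x) = 4.4 × 10^-4
Here C₀/Kb ≈ 5.09, so the small-x approximation fails. Use the quadratic:
x = (−Kb + √(Kb² + 4·Kb·C₀))/2 = 7.97 × 10^-4 M
pOH = −log(7.97 × 10^-4) = 3.10; pH = 14.00 − 3.10 = 10.90

pH = 10.90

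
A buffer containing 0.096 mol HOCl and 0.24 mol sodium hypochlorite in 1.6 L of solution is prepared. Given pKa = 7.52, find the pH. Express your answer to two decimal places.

Using pH = pKa + log([base]/[acid]) with [base]/[acid] = 0.24/0.096:
pH = 7.52 + (+0.398) = 7.92

pH = 7.92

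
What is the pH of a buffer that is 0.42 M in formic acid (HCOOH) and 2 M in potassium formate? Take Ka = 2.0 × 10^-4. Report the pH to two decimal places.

pH = 4.38

pKa = −log(2.0 × 10^-4) = 3.699
Using pH = pKa + log([base]/[acid]) with [base]/[acid] = 2/0.42:
pH = 3.699 + (+0.678) = 4.38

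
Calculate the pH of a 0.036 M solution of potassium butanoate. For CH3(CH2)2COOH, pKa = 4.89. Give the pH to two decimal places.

pH = 8.72

CH3(CH2)2COO- is the conjugate base of the weak acid CH3(CH2)2COOH.
Ka = 10^(−4.89) = 1.29 × 10^-5
Kb = Kw/Ka = 1.0×10^-14 / 1.29 × 10^-5 = 7.75 × 10^-10
Kb = [OH-]²/(0.036 − [OH-]) = 7.75 × 10^-10
Assume [OH-] ≪ 0.036: [OH-] ≈ √(7.75 × 10^-10 × 0.036) = 5.28 × 10^-6 M
Check: 0.015% ionized — well under 5%, approximation valid.
pOH = 5.28, so pH = 14.00 − pOH = 8.72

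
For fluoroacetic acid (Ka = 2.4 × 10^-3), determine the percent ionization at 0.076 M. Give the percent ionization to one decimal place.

FCH2COOH ⇌ FCH2COO- + H+; let x = [H+] at equilibrium.
Ka = x²/(C₀ − x); solving the quadratic gives x = 1.24 × 10^-2 M.
Fraction ionized = 1.24 × 10^-2 / 0.076 = 0.1632 → 16.3%

16.3%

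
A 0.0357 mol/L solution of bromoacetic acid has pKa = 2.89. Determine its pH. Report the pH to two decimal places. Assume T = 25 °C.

pH = 2.21

BrCH2COOH ⇌ BrCH2COO- + H+
Ka = 10^(−2.89) = 1.29 × 10^-3
From the ICE table, Ka = [H+]²/(0.0357 − [H+]) = 1.29 × 10^-3.
Here C₀/Ka ≈ 27.7, so the small-[H+] approximation fails. Use the quadratic:
[H+] = (−Ka + √(Ka² + 4·Ka·C₀))/2 = 6.17 × 10^-3 M
pH = −log[H+] = −log(6.17 × 10^-3) = 2.21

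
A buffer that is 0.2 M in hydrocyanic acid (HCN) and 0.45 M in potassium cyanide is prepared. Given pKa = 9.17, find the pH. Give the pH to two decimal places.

pH = 9.52

Using pH = pKa + log([base]/[acid]) with [base]/[acid] = 0.45/0.2:
pH = 9.17 + (+0.352) = 9.52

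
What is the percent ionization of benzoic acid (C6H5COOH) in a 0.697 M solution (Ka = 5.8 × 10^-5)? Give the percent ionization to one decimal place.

0.9%

C6H5COOH ⇌ C6H5COO- + H+; let x = [H+] at equilibrium.
x ≈ √(Ka·C₀) = √(5.8 × 10^-5 × 0.697) = 6.36 × 10^-3 M
% ionization = x/C₀ × 100% = 6.36 × 10^-3/0.697 × 100% = 0.9%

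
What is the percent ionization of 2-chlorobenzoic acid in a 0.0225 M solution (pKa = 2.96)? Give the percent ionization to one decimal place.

ClC6H4COOH ⇌ ClC6H4COO- + H+; let x = [H+] at equilibrium.
Ka = 10^(−2.96) = 1.10 × 10^-3
Ka = x²/(C₀ − x); solving the quadratic gives x = 4.46 × 10^-3 M.
Fraction ionized = 4.46 × 10^-3 / 0.0225 = 0.1982 → 19.8%

19.8%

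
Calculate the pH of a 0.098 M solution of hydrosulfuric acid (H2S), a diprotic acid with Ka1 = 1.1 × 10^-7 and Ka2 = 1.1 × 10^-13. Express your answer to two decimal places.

pH = 3.98

Ka1 ≫ Ka2, so treat the first dissociation as the only significant source of H+.
Ka1 = x²/(0.098 − x) = 1.1 × 10^-7
x ≈ √(1.1 × 10^-7 × 0.098) = 1.04 × 10^-4 M
pH = −log(1.04 × 10^-4) = 3.98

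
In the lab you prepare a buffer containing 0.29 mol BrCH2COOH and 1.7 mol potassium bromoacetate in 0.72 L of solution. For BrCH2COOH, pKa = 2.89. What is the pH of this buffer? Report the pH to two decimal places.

pH = 3.66

Henderson–Hasselbalch: pH = pKa + log([BrCH2COO-]/[BrCH2COOH]) = 2.89 + log(1.7/0.29)
pH = 2.89 + (+0.768) = 3.66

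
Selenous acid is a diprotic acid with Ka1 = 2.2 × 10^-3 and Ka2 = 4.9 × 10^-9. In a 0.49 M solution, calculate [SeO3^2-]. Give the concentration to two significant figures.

First ionization gives [H+] ≈ [HSeO3-] = 3.18 × 10^-2 M.
Second step: Ka2 = [H+][SeO3^2-]/[HSeO3-] ≈ [SeO3^2-] (since [H+] ≈ [HSeO3-]).
So [SeO3^2-] ≈ Ka2.

4.9 × 10^-9 M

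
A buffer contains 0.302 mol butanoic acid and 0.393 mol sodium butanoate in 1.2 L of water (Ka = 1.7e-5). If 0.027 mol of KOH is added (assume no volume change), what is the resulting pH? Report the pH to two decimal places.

pH = 4.95

OH- converts CH3(CH2)2COOH to CH3(CH2)2COO-: CH3(CH2)2COOH → 0.275 mol, CH3(CH2)2COO- → 0.42 mol.
pKa = −log(1.7 × 10^-5) = 4.770
Henderson–Hasselbalch with mole ratio 0.42/0.275: pH = 4.770 + (+0.184)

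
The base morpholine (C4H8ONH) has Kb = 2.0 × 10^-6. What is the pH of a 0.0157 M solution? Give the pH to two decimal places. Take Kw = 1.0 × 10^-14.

C4H8ONH + H2O ⇌ C4H8ONH2+ + OH-
From the ICE table, Kb = x²/(0.0157 − x) = 2.0 × 10^-6.
Since Kb ≪ C₀, x ≈ √(Kb·C₀) = 1.77 × 10^-4 M.
(x/C₀ = 1.1% < 5%, so the approximation holds.)
pOH = −log(1.77 × 10^-4) = 3.75; pH = 14.00 − 3.75 = 10.25

pH = 10.25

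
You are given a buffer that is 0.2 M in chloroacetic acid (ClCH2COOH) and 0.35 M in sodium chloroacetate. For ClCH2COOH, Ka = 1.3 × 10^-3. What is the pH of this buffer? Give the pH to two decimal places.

pKa = −log(1.3 × 10^-3) = 2.886
Using pH = pKa + log([base]/[acid]) with [base]/[acid] = 0.35/0.2:
pH = 2.886 + (+0.243) = 3.13

pH = 3.13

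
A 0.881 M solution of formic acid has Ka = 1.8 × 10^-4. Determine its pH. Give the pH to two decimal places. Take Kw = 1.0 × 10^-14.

pH = 1.90

HCOOH ⇌ HCOO- + H+
Ka = [H+]²/(0.881 − [H+]) = 1.8 × 10^-4
Since Ka ≪ C₀, [H+] ≈ √(Ka·C₀) = 1.26 × 10^-2 M.
([H+]/C₀ = 1.4% < 5%, so the approximation holds.)
pH = −log(1.26 × 10^-2) = 1.90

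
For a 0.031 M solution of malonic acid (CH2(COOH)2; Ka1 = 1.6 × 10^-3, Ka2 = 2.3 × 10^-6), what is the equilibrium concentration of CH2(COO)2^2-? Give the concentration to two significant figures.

First ionization gives [H+] ≈ [CH2(COOH)COO-] = 6.29 × 10^-3 M.
Second step: Ka2 = [H+][CH2(COO)2^2-]/[CH2(COOH)COO-] ≈ [CH2(COO)2^2-] (since [H+] ≈ [CH2(COOH)COO-]).
So [CH2(COO)2^2-] ≈ Ka2.

2.3 × 10^-6 M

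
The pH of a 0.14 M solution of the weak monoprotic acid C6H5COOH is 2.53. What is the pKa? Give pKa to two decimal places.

[H+] = 10^(-2.53) = 2.95 × 10^-3 M
At equilibrium [HA] = 0.14 − 2.95 × 10^-3 = 1.37 × 10^-1 M
Ka = [H+][A-]/[HA] = (2.95 × 10^-3)² / 1.37 × 10^-1 = 6.35 × 10^-5
pKa = -log(6.35 × 10^-5) = 4.20

pKa = 4.20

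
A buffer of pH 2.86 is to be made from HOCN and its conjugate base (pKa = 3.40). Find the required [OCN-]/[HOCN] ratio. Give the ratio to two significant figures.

ratio = 0.29

pH = pKa + log(r) ⇒ log(r) = 2.86 − 3.40 = -0.54
r = [OCN-]/[HOCN] = 10^(-0.54) = 0.288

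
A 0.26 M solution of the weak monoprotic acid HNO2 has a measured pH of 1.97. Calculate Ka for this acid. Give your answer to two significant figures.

[H+] = 10^(-1.97) = 1.07 × 10^-2 M
At equilibrium [HA] = 0.26 − 1.07 × 10^-2 = 2.49 × 10^-1 M
Ka = [H+][A-]/[HA] = (1.07 × 10^-2)² / 2.49 × 10^-1 = 4.6 × 10^-4

Ka = 4.6 × 10^-4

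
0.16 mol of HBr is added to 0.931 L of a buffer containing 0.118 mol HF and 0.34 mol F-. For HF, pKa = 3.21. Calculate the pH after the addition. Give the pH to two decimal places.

Added H+ converts F- to HF: HF → 0.278 mol, F- → 0.18 mol.
pH = pKa + log(n_F-/n_HF) = 3.21 + log(0.18/0.278) = 3.21 + (-0.189)

pH = 3.02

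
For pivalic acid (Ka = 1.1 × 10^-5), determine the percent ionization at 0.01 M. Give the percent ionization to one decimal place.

3.3%

(CH3)3CCOOH ⇌ (CH3)3CCOO- + H+; let x = [H+] at equilibrium.
x ≈ √(Ka·C₀) = √(1.1 × 10^-5 × 0.01) = 3.32 × 10^-4 M
Fraction ionized = 3.32 × 10^-4 / 0.01 = 0.0332 → 3.3%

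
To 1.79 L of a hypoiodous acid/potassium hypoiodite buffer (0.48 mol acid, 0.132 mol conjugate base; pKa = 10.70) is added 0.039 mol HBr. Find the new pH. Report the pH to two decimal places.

pH = 9.95

Added H+ converts OI- to HOI: HOI → 0.519 mol, OI- → 0.093 mol.
Henderson–Hasselbalch with mole ratio 0.093/0.519: pH = 10.70 + (-0.747)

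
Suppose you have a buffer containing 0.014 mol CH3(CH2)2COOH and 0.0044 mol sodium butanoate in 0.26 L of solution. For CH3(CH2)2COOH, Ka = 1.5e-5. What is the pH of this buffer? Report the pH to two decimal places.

pH = 4.32

pKa = −log(1.5 × 10^-5) = 4.824
Henderson–Hasselbalch: pH = pKa + log([CH3(CH2)2COO-]/[CH3(CH2)2COOH]) = 4.824 + log(0.0044/0.014)
pH = 4.824 + (-0.503) = 4.32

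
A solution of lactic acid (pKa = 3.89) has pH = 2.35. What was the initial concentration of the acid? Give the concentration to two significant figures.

C₀ = 1.6 × 10^-1 M

[H+] = 10^(-2.35) = 4.47 × 10^-3 M = x
Ka = 10^(−3.89) = 1.29 × 10^-4
Ka = x²/(C₀ − x) ⇒ C₀ = x + x²/Ka
C₀ = 4.47 × 10^-3 + (4.47 × 10^-3)²/(1.29 × 10^-4) = 1.59 × 10^-1 M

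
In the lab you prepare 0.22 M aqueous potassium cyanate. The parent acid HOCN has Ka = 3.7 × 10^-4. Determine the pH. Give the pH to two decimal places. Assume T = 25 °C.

pH = 8.39

OCN- is the conjugate base of the weak acid HOCN.
Kb = Kw/Ka = 1.0×10^-14 / 3.7 × 10^-4 = 2.70 × 10^-11
Kb = x²/(0.22 − x) = 2.70 × 10^-11
Neglecting x in the denominator: x = √(2.70 × 10^-11 × 0.22) = 2.44 × 10^-6 M
(x/C₀ = 0.0011% < 5%, so the approximation holds.)
pOH = 5.61, so pH = 14.00 − pOH = 8.39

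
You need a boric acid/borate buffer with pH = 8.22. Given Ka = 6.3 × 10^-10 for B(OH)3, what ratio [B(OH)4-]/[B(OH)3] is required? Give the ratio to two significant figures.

ratio = 0.10

pKa = -log(6.3 × 10^-10) = 9.201
pH = pKa + log(r) ⇒ log(r) = 8.22 − 9.201 = -0.981
r = [B(OH)4-]/[B(OH)3] = 10^(-0.981) = 0.104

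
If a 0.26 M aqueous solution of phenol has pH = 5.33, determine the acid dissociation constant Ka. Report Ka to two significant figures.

[H+] = 10^(-5.33) = 4.68 × 10^-6 M
At equilibrium [HA] = 0.26 − 4.68 × 10^-6 = 2.60 × 10^-1 M
Ka = [H+][A-]/[HA] = (4.68 × 10^-6)² / 2.60 × 10^-1 = 8.4 × 10^-11

Ka = 8.4 × 10^-11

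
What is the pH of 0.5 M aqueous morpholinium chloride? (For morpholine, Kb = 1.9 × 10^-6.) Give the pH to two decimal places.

C4H8ONH2+ is the conjugate acid of the weak base C4H8ONH.
Ka = Kw/Kb = 1.0×10^-14 / 1.9 × 10^-6 = 5.26 × 10^-9
Ka = x²/(0.5 − x) = 5.26 × 10^-9
Since Ka ≪ C₀, x ≈ √(Ka·C₀) = 5.13 × 10^-5 M.
pH = −log[H+] = −log(5.13 × 10^-5) = 4.29

pH = 4.29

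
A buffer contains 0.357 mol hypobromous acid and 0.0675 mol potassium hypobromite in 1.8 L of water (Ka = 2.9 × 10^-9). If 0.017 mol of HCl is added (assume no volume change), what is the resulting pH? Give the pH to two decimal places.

After neutralization: n(HOBr) = 0.374 mol, n(OBr-) = 0.0505 mol.
pKa = −log(2.9 × 10^-9) = 8.538
pH = pKa + log([A⁻]/[HA]) = 8.538 + log(0.0505/0.374) = 8.538 -0.870

pH = 7.67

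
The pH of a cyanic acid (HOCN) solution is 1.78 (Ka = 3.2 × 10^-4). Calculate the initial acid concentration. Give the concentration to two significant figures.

[H+] = 10^(-1.78) = 1.66 × 10^-2 M = x
Ka = x²/(C₀ − x) ⇒ C₀ = x + x²/Ka
C₀ = 1.66 × 10^-2 + (1.66 × 10^-2)²/(3.2 × 10^-4) = 8.78 × 10^-1 M

C₀ = 8.8 × 10^-1 M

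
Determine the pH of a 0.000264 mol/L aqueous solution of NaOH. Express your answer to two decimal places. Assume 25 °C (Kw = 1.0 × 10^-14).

pH = 10.42

NaOH is a strong base; [OH-] = 0.000264 M.
pOH = -log(0.000264) = 3.58
pH = 14.00 - 3.58 = 10.42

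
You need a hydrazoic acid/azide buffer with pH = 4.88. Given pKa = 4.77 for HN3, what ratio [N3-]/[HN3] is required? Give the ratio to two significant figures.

pH = pKa + log(r) ⇒ log(r) = 4.88 − 4.77 = +0.11
r = [N3-]/[HN3] = 10^(+0.11) = 1.29

ratio = 1.3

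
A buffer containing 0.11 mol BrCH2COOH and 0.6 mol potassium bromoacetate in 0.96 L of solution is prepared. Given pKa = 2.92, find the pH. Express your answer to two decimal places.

Henderson–Hasselbalch: pH = pKa + log([BrCH2COO-]/[BrCH2COOH]) = 2.92 + log(0.6/0.11)
pH = 2.92 + (+0.737) = 3.66

pH = 3.66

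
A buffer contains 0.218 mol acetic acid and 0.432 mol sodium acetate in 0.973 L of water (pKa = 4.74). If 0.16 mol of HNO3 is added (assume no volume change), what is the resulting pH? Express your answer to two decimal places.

Added H+ converts CH3COO- to CH3COOH: CH3COOH → 0.378 mol, CH3COO- → 0.272 mol.
Henderson–Hasselbalch with mole ratio 0.272/0.378: pH = 4.74 + (-0.143)

pH = 4.60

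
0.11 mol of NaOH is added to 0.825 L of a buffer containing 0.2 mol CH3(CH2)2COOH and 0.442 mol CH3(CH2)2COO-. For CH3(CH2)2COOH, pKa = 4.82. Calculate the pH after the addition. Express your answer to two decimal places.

pH = 5.61

After neutralization: n(CH3(CH2)2COOH) = 0.09 mol, n(CH3(CH2)2COO-) = 0.552 mol.
Henderson–Hasselbalch with mole ratio 0.552/0.09: pH = 4.82 + (+0.788)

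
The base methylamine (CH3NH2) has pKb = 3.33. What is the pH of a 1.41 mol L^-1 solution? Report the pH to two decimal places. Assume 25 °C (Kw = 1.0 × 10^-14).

CH3NH2 + H2O ⇌ CH3NH3+ + OH-
Kb = 10^(−3.33) = 4.68 × 10^-4
Kb = [OH-]²/(1.41 − [OH-]) = 4.68 × 10^-4
Assume [OH-] ≪ 1.41: [OH-] ≈ √(4.68 × 10^-4 × 1.41) = 2.57 × 10^-2 M
pOH = −log(2.57 × 10^-2) = 1.59; pH = 14.00 − 1.59 = 12.41

pH = 12.41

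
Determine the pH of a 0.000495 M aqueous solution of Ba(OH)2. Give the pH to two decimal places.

pH = 11.00

Ba(OH)2 is a strong base (each formula unit releases 2 OH-); [OH-] = 0.00099 M.
pOH = -log(0.00099) = 3.00
pH = 14.00 - 3.00 = 11.00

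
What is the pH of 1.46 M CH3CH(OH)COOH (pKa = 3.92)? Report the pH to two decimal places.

CH3CH(OH)COOH ⇌ CH3CH(OH)COO- + H+
Ka = 10^(−3.92) = 1.20 × 10^-4
Ka = [H+]²/(1.46 − [H+]) = 1.20 × 10^-4
Assume [H+] ≪ 1.46: [H+] ≈ √(1.20 × 10^-4 × 1.46) = 1.32 × 10^-2 M
([H+]/C₀ = 0.91% < 5%, so the approximation holds.)
pH = −log(1.32 × 10^-2) = 1.88

pH = 1.88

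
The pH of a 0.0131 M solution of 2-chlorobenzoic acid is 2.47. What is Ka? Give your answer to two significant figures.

[H+] = 10^(-2.47) = 3.39 × 10^-3 M
At equilibrium [HA] = 0.0131 − 3.39 × 10^-3 = 9.71 × 10^-3 M
Ka = [H+][A-]/[HA] = (3.39 × 10^-3)² / 9.71 × 10^-3 = 1.2 × 10^-3

Ka = 1.2 × 10^-3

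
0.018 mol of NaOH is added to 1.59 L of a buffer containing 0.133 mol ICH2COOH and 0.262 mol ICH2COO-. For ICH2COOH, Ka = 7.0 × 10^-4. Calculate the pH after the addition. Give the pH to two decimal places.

OH- converts ICH2COOH to ICH2COO-: ICH2COOH → 0.115 mol, ICH2COO- → 0.28 mol.
pKa = −log(7.0 × 10^-4) = 3.155
pH = pKa + log(n_ICH2COO-/n_ICH2COOH) = 3.155 + log(0.28/0.115) = 3.155 + (+0.386)

pH = 3.54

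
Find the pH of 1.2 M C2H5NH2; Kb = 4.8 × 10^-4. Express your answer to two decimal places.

C2H5NH2 + H2O ⇌ C2H5NH3+ + OH-
From the ICE table, Kb = x²/(1.2 − x) = 4.8 × 10^-4.
Neglecting x in the denominator: x = √(4.8 × 10^-4 × 1.2) = 2.40 × 10^-2 M
pOH = 1.62, so pH = 14.00 − pOH = 12.38

pH = 12.38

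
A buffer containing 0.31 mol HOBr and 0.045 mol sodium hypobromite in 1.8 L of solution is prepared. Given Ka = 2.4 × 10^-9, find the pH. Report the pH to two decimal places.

pH = 7.78

pKa = −log(2.4 × 10^-9) = 8.620
Henderson–Hasselbalch: pH = pKa + log([OBr-]/[HOBr]) = 8.620 + log(0.045/0.31)
pH = 8.620 + (-0.838) = 7.78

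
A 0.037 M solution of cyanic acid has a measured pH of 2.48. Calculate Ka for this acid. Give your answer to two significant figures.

[H+] = 10^(-2.48) = 3.31 × 10^-3 M
At equilibrium [HA] = 0.037 − 3.31 × 10^-3 = 3.37 × 10^-2 M
Ka = [H+][A-]/[HA] = (3.31 × 10^-3)² / 3.37 × 10^-2 = 3.3 × 10^-4

Ka = 3.3 × 10^-4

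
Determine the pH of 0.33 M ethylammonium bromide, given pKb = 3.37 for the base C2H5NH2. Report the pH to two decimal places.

pH = 5.56

C2H5NH3+ is the conjugate acid of the weak base C2H5NH2.
Kb = 10^(−3.37) = 4.27 × 10^-4
Ka = Kw/Kb = 1.0×10^-14 / 4.27 × 10^-4 = 2.34 × 10^-11
Ka = x²/(0.33 − x) = 2.34 × 10^-11
Assume x ≪ 0.33: x ≈ √(2.34 × 10^-11 × 0.33) = 2.78 × 10^-6 M
pH = −log(2.78 × 10^-6) = 5.56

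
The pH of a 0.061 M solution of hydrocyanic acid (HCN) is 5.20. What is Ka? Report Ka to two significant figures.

Ka = 6.5 × 10^-10

[H+] = 10^(-5.20) = 6.31 × 10^-6 M
At equilibrium [HA] = 0.061 − 6.31 × 10^-6 = 6.10 × 10^-2 M
Ka = [H+][A-]/[HA] = (6.31 × 10^-6)² / 6.10 × 10^-2 = 6.5 × 10^-10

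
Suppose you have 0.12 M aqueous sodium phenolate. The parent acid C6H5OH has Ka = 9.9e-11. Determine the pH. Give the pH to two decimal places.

C6H5O- is the conjugate base of the weak acid C6H5OH.
Kb = Kw/Ka = 1.0×10^-14 / 9.9 × 10^-11 = 1.01 × 10^-4
Kb = x²/(0.12 − x) = 1.01 × 10^-4
Since Kb ≪ C₀, x ≈ √(Kb·C₀) = 3.48 × 10^-3 M.
(x/C₀ = 2.9% < 5%, so the approximation holds.)
pOH = 2.46, so pH = 14.00 − pOH = 11.54

pH = 11.54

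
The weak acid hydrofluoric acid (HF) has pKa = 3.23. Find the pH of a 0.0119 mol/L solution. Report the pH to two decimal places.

pH = 2.63

HF ⇌ F- + H+
Ka = 10^(−3.23) = 5.89 × 10^-4
Ka = [H+]²/(0.0119 − [H+]) = 5.89 × 10^-4
Here C₀/Ka ≈ 20.2, so the small-[H+] approximation fails. Use the quadratic:
[H+] = (−Ka + √(Ka² + 4·Ka·C₀))/2 = 2.37 × 10^-3 M
pH = −log[H+] = −log(2.37 × 10^-3) = 2.63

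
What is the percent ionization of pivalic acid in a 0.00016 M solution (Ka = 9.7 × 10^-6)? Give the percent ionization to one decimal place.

(CH3)3CCOOH ⇌ (CH3)3CCOO- + H+; let x = [H+] at equilibrium.
Solve x² + 9.7e-06x − 1.55e-09 = 0 → x = 3.48 × 10^-5 M
% ionization = x/C₀ × 100% = 3.48 × 10^-5/0.00016 × 100% = 21.8%

21.8%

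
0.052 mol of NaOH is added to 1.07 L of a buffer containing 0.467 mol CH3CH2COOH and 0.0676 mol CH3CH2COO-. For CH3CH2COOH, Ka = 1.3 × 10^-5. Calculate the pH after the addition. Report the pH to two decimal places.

After neutralization: n(CH3CH2COOH) = 0.415 mol, n(CH3CH2COO-) = 0.12 mol.
pKa = −log(1.3 × 10^-5) = 4.886
pH = pKa + log([A⁻]/[HA]) = 4.886 + log(0.12/0.415) = 4.886 -0.539

pH = 4.35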